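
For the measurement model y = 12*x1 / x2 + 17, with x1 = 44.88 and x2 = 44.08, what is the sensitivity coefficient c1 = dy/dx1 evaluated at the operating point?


y = 12*x1 / x2 + 17
dy/dx1 = 12/x2
Evaluate at x2 = 44.08: c1 = 12 / 44.08
c1 = 0.2722

0.2722


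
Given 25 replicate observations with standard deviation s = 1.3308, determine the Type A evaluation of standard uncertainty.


u_A = s / sqrt(n)
u_A = 1.3308 / sqrt(25)
u_A = 1.3308 / 5
u_A = 0.2662

0.2662


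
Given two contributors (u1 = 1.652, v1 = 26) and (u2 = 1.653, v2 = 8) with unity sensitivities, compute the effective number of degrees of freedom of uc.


uc = sqrt(u1^2 + u2^2) = sqrt(1.652^2 + 1.653^2) = 2.336988
v_eff = uc^4 / (u1^4/v1 + u2^4/v2)
= 2.336988^4 / (1.652^4/26 + 1.653^4/8)
= 29.828123 / 1.2197192
v_eff = 24.4549

24.4549


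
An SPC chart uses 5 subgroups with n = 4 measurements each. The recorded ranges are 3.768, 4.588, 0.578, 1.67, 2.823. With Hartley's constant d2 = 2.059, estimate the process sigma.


R_bar = (3.768 + 4.588 + 0.578 + 1.67 + 2.823) / 5
R_bar = 13.427 / 5 = 2.6854
sigma_hat = R_bar / d2 = 2.6854 / 2.059 = 1.3042

1.3042


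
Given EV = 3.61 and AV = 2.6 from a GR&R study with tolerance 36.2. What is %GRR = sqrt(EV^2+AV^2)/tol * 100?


GRR = sqrt(EV^2 + AV^2) = sqrt(3.61^2 + 2.6^2) = 4.4488313
%GRR = GRR / tol * 100 = 4.4488313 / 36.2 * 100
%GRR = 12.2896

12.2896


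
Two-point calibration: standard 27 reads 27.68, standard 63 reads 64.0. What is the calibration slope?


slope = (y2 - y1) / (x2 - x1)
= (64.0 - 27.68) / (63 - 27)
= 36.3200 / 36
= 1.0089

1.0089


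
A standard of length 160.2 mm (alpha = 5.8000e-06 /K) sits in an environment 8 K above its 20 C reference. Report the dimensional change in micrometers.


dL = L * alpha * dT
= 160.2 * 5.8000e-06 * 8
= 0.0074333 mm
dL_um = 0.0074333 * 1000 = 7.4333 um

7.4333


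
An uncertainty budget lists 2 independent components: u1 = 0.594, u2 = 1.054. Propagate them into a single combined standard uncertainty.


uc = sqrt(0.594^2 + 1.054^2)
uc = sqrt(1.463752)
uc = 1.2099

1.2099


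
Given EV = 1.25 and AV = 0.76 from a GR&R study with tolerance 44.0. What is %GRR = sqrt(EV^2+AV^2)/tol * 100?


GRR = sqrt(EV^2 + AV^2) = sqrt(1.25^2 + 0.76^2) = 1.4629081
%GRR = GRR / tol * 100 = 1.4629081 / 44.0 * 100
%GRR = 3.3248

3.3248


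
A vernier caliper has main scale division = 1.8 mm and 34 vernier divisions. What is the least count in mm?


LC = MSD / n_div
= 1.8 / 34
= 0.0529

0.0529


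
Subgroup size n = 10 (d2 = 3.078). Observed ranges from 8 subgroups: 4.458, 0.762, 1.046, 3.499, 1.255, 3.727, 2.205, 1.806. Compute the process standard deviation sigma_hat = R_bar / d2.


R_bar = (4.458 + 0.762 + 1.046 + 3.499 + 1.255 + 3.727 + 2.205 + 1.806) / 8
R_bar = 18.758 / 8 = 2.34475
sigma_hat = R_bar / d2 = 2.34475 / 3.078 = 0.7618

0.7618


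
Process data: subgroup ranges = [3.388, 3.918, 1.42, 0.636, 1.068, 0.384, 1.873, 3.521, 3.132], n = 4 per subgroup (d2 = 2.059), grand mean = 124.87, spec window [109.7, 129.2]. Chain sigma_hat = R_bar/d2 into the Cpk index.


R_bar = (3.388 + 3.918 + 1.42 + 0.636 + 1.068 + 0.384 + 1.873 + 3.521 + 3.132) / 9 = 2.1488889
sigma = R_bar / d2 = 2.1488889 / 2.059 = 1.0436566
Cp = (USL - LSL)/(6*sigma) = (129.2 - 109.7)/(6*1.0436566) = 3.1141
Cpu = (129.2 - 124.87)/(3*1.0436566) = 1.3830
Cpl = (124.87 - 109.7)/(3*1.0436566) = 4.8451
Cpk = min(Cpu, Cpl) = 1.3830

1.3830


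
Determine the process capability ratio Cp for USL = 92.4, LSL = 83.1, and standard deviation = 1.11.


Cp = (USL - LSL) / (6 * sigma)
= (92.4 - 83.1) / (6 * 1.11)
= 9.3000 / 6.6600
= 1.3964

1.3964


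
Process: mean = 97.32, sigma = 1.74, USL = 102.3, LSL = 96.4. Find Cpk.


Cpu = (USL - mean) / (3*sigma) = (102.3 - 97.32) / (3*1.74) = 0.9540
Cpl = (mean - LSL) / (3*sigma) = (97.32 - 96.4) / (3*1.74) = 0.1762
Cpk = min(Cpu, Cpl) = 0.1762

0.1762


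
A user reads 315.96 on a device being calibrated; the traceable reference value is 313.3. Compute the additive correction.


Correction = standard - reading
= 313.3 - 315.96
= -2.6600

-2.6600


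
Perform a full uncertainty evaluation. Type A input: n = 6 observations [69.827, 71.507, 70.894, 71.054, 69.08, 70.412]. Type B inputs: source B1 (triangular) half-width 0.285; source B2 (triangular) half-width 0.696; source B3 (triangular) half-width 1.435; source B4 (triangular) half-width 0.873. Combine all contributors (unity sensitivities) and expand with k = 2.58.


mean = (69.827 + 71.507 + 70.894 + 71.054 + 69.08 + 70.412) / 6 = 70.46233333
s = sqrt(sum((x - mean)^2)/(n-1)) = 0.88822985
u_A = s / sqrt(n) = 0.88822985 / sqrt(6) = 0.36261832
u_B1 = 0.285 / sqrt(6) = 0.11635076
u_B2 = 0.696 / sqrt(6) = 0.28414081
u_B3 = 1.435 / sqrt(6) = 0.5858363
u_B4 = 0.873 / sqrt(6) = 0.35640076
uc = sqrt(0.36261832^2 + 0.11635076^2 + 0.28414081^2 + 0.5858363^2 + 0.35640076^2) = 0.83426088
U = k * uc = 2.58 * 0.83426088
U = 2.1524

2.1524


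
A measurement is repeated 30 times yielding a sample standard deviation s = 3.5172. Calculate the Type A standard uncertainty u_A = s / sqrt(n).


u_A = s / sqrt(n)
u_A = 3.5172 / sqrt(30)
u_A = 3.5172 / 5.4772256
u_A = 0.6421

0.6421


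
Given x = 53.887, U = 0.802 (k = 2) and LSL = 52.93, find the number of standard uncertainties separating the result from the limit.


u = U / k = 0.802 / 2 = 0.401
margin = |LSL - x| = |52.93 - 53.887| = 0.957
z = margin / u = 0.957 / 0.401
z = 2.3865

2.3865


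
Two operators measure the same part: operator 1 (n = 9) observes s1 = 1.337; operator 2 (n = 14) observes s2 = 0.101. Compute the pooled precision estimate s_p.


s_p = sqrt(((n1-1)*s1^2 + (n2-1)*s2^2) / (n1+n2-2))
numerator = (9-1)*1.337^2 + (14-1)*0.101^2 = 14.300552 + 0.132613 = 14.433165
denominator = 9 + 14 - 2 = 21
s_p^2 = 14.433165 / 21 = 0.68729357
s_p = sqrt(0.68729357) = 0.8290

0.8290


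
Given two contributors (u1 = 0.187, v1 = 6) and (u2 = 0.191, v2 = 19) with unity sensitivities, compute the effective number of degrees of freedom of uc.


uc = sqrt(u1^2 + u2^2) = sqrt(0.187^2 + 0.191^2) = 0.26730133
v_eff = uc^4 / (u1^4/v1 + u2^4/v2)
= 0.26730133^4 / (0.187^4/6 + 0.191^4/19)
= 0.0051051026 / 0.0002738506
v_eff = 18.6419

18.6419


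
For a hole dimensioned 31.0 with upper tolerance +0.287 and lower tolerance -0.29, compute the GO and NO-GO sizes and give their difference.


GO = nominal - lower_tol (smallest hole = maximum material condition)
GO = 31.0 - 0.29 = 30.71
NO-GO = nominal + upper_tol (largest hole = least material condition)
NO-GO = 31.0 + 0.287 = 31.287
spread = NO-GO - GO = 31.287 - 30.71 = 0.5770

0.5770


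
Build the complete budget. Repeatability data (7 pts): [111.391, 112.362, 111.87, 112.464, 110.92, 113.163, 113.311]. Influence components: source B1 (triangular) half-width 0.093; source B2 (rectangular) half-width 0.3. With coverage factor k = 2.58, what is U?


mean = (111.391 + 112.362 + 111.87 + 112.464 + 110.92 + 113.163 + 113.311) / 7 = 112.2115714
s = sqrt(sum((x - mean)^2)/(n-1)) = 0.8811426
u_A = s / sqrt(n) = 0.8811426 / sqrt(7) = 0.3330406
u_B1 = 0.093 / sqrt(6) = 0.037967091
u_B2 = 0.3 / sqrt(3) = 0.17320508
uc = sqrt(0.3330406^2 + 0.037967091^2 + 0.17320508^2) = 0.37730298
U = k * uc = 2.58 * 0.37730298
U = 0.9734

0.9734


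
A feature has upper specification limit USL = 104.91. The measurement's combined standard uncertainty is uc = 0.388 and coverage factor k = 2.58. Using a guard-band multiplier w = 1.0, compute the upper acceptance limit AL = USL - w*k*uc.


U = k * uc = 2.58 * 0.388 = 1.00104
guard band g = w * U = 1.0 * 1.00104 = 1.00104
AL = USL - g = 104.91 - 1.00104
AL = 103.9090

103.9090


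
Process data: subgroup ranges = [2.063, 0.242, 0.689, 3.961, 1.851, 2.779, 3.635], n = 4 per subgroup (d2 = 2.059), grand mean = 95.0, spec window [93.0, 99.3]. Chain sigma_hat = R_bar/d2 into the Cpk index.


R_bar = (2.063 + 0.242 + 0.689 + 3.961 + 1.851 + 2.779 + 3.635) / 7 = 2.1742857
sigma = R_bar / d2 = 2.1742857 / 2.059 = 1.0559911
Cp = (USL - LSL)/(6*sigma) = (99.3 - 93.0)/(6*1.0559911) = 0.9943
Cpu = (99.3 - 95.0)/(3*1.0559911) = 1.3573
Cpl = (95.0 - 93.0)/(3*1.0559911) = 0.6313
Cpk = min(Cpu, Cpl) = 0.6313

0.6313


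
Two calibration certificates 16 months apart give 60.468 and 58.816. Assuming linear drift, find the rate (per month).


rate = (v2 - v1) / months
= (58.816 - 60.468) / 16
= -1.6520 / 16
= -0.1033

-0.1033


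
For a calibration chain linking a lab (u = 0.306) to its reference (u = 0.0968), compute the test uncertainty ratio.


TUR = u_lab / u_ref
= 0.306 / 0.0968
= 3.1612

3.1612


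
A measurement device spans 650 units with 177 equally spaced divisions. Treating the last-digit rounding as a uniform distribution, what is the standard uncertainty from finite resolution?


resolution = range / divisions
resolution = 650 / 177 = 3.6723164
u_res = resolution / (2*sqrt(3))
u_res = 3.6723164 / 3.4641016
u_res = 1.0601

1.0601


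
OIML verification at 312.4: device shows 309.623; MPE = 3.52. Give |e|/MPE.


e = indication - reference = 309.623 - 312.4 = -2.7770
|e| = 2.7770
ratio = |e| / MPE = 2.7770 / 3.52
ratio = 0.7889

0.7889


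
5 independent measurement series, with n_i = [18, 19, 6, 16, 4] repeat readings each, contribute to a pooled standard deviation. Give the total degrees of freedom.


nu = sum_i (n_i - 1)
nu = ((18 - 1) + (19 - 1) + (6 - 1) + (16 - 1) + (4 - 1))
nu = 17 + 18 + 5 + 15 + 3
nu = 58

58


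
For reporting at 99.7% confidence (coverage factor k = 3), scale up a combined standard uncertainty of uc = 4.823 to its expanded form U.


U = k * uc
U = 3 * 4.823
U = 14.4690

14.4690


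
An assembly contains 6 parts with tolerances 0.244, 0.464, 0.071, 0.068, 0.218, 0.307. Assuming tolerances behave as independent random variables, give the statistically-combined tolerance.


RSS = sqrt(0.244^2 + 0.464^2 + 0.071^2 + 0.068^2 + 0.218^2 + 0.307^2)
= sqrt(0.42627)
= 0.6529

0.6529


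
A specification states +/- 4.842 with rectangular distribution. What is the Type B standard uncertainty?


u_B = half_width / sqrt(3)
u_B = 4.842 / 1.7320508
u_B = 2.7955

2.7955


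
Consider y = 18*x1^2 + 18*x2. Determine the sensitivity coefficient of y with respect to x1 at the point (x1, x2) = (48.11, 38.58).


y = 18*x1^2 + 18*x2
dy/dx1 = 2*18*x1
Evaluate at x1 = 48.11: c1 = 36 * 48.11
c1 = 1731.9600

1731.9600


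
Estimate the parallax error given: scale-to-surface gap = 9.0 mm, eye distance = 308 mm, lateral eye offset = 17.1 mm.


error = h * offset / d
= 9.0 * 17.1 / 308
= 0.4997

0.4997


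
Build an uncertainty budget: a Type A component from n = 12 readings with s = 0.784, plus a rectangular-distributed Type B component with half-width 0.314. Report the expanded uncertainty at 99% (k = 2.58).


u_A = s / sqrt(n) = 0.784 / sqrt(12) = 0.22632131
u_B = half_width / sqrt(3) = 0.314 / sqrt(3) = 0.18128798
uc = sqrt(u_A^2 + u_B^2) = sqrt(0.22632131^2 + 0.18128798^2) = 0.28997701
U = k * uc = 2.58 * 0.28997701
U = 0.7481

0.7481


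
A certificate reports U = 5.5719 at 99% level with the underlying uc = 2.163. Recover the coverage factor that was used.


k = U / uc
k = 5.5719 / 2.163
k = 2.576

2.576


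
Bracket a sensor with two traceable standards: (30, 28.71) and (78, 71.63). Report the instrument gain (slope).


slope = (y2 - y1) / (x2 - x1)
= (71.63 - 28.71) / (78 - 30)
= 42.9200 / 48
= 0.8942

0.8942


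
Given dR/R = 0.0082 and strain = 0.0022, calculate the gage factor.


GF = (dR/R) / epsilon
= 0.0082 / 0.0022
= 3.7273

3.7273


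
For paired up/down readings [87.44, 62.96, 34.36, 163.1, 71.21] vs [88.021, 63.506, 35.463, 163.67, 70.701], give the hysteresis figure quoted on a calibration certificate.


|87.44 - 88.021| = 0.5810
|62.96 - 63.506| = 0.5460
|34.36 - 35.463| = 1.1030
|163.1 - 163.67| = 0.5700
|71.21 - 70.701| = 0.5090
hysteresis = max(diffs) = 1.1030

1.1030


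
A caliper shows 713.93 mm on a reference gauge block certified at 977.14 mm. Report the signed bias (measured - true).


Systematic error = measured - true
= 713.93 - 977.14
= -263.2100

-263.2100


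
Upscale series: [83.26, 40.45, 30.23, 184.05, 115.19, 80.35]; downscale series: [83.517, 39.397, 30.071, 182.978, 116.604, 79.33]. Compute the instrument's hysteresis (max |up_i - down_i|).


|83.26 - 83.517| = 0.2570
|40.45 - 39.397| = 1.0530
|30.23 - 30.071| = 0.1590
|184.05 - 182.978| = 1.0720
|115.19 - 116.604| = 1.4140
|80.35 - 79.33| = 1.0200
hysteresis = max(diffs) = 1.4140

1.4140


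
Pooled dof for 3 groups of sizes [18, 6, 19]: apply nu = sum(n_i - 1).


nu = sum_i (n_i - 1)
nu = ((18 - 1) + (6 - 1) + (19 - 1))
nu = 17 + 5 + 18
nu = 40

40


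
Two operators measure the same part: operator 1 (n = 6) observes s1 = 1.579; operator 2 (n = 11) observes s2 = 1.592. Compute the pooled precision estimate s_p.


s_p = sqrt(((n1-1)*s1^2 + (n2-1)*s2^2) / (n1+n2-2))
numerator = (6-1)*1.579^2 + (11-1)*1.592^2 = 12.466205 + 25.34464 = 37.810845
denominator = 6 + 11 - 2 = 15
s_p^2 = 37.810845 / 15 = 2.520723
s_p = sqrt(2.520723) = 1.5877

1.5877


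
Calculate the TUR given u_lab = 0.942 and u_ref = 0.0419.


TUR = u_lab / u_ref
= 0.942 / 0.0419
= 22.4821

22.4821


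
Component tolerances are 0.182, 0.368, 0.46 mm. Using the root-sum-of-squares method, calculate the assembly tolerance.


RSS = sqrt(0.182^2 + 0.368^2 + 0.46^2)
= sqrt(0.380148)
= 0.6166

0.6166


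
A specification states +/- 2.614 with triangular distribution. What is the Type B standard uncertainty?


u_B = half_width / sqrt(6)
u_B = 2.614 / 2.4494897
u_B = 1.0672

1.0672


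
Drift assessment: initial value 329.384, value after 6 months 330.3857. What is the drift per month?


rate = (v2 - v1) / months
= (330.3857 - 329.384) / 6
= 1.0017 / 6
= 0.1669

0.1669


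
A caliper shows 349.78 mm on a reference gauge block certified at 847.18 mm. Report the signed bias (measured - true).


Systematic error = measured - true
= 349.78 - 847.18
= -497.4000

-497.4000


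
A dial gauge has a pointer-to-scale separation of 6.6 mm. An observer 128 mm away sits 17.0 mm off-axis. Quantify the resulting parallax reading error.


error = h * offset / d
= 6.6 * 17.0 / 128
= 0.8766

0.8766


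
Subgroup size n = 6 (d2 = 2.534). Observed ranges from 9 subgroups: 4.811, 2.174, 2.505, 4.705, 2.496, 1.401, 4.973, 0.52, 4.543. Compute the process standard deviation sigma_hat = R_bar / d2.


R_bar = (4.811 + 2.174 + 2.505 + 4.705 + 2.496 + 1.401 + 4.973 + 0.52 + 4.543) / 9
R_bar = 28.128 / 9 = 3.1253333
sigma_hat = R_bar / d2 = 3.1253333 / 2.534 = 1.2334

1.2334


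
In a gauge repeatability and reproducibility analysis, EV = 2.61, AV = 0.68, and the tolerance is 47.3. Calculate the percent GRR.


GRR = sqrt(EV^2 + AV^2) = sqrt(2.61^2 + 0.68^2) = 2.6971281
%GRR = GRR / tol * 100 = 2.6971281 / 47.3 * 100
%GRR = 5.7022

5.7022


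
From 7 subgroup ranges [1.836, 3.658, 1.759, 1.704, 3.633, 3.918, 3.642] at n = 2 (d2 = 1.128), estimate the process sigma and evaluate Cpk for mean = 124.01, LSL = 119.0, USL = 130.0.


R_bar = (1.836 + 3.658 + 1.759 + 1.704 + 3.633 + 3.918 + 3.642) / 7 = 2.8785714
sigma = R_bar / d2 = 2.8785714 / 1.128 = 2.551925
Cp = (USL - LSL)/(6*sigma) = (130.0 - 119.0)/(6*2.551925) = 0.7184
Cpu = (130.0 - 124.01)/(3*2.551925) = 0.7824
Cpl = (124.01 - 119.0)/(3*2.551925) = 0.6544
Cpk = min(Cpu, Cpl) = 0.6544

0.6544


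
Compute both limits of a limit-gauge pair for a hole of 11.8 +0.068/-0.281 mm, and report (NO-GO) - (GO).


GO = nominal - lower_tol (smallest hole = maximum material condition)
GO = 11.8 - 0.281 = 11.519
NO-GO = nominal + upper_tol (largest hole = least material condition)
NO-GO = 11.8 + 0.068 = 11.868
spread = NO-GO - GO = 11.868 - 11.519 = 0.3490

0.3490


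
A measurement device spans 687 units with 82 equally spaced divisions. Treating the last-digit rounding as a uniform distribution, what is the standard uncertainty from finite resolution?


resolution = range / divisions
resolution = 687 / 82 = 8.3780488
u_res = resolution / (2*sqrt(3))
u_res = 8.3780488 / 3.4641016
u_res = 2.4185

2.4185


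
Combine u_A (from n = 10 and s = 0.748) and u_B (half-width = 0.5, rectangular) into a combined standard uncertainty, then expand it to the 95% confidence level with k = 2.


u_A = s / sqrt(n) = 0.748 / sqrt(10) = 0.23653837
u_B = half_width / sqrt(3) = 0.5 / sqrt(3) = 0.28867513
uc = sqrt(u_A^2 + u_B^2) = sqrt(0.23653837^2 + 0.28867513^2) = 0.37320736
U = k * uc = 2 * 0.37320736
U = 0.7464

0.7464


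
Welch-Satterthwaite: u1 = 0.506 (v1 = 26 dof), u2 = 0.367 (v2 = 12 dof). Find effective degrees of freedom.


uc = sqrt(u1^2 + u2^2) = sqrt(0.506^2 + 0.367^2) = 0.62507999
v_eff = uc^4 / (u1^4/v1 + u2^4/v2)
= 0.62507999^4 / (0.506^4/26 + 0.367^4/12)
= 0.15266602 / 0.0040330849
v_eff = 37.8534

37.8534


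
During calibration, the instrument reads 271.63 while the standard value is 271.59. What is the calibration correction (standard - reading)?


Correction = standard - reading
= 271.59 - 271.63
= -0.0400

-0.0400


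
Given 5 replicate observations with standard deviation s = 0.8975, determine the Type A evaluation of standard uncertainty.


u_A = s / sqrt(n)
u_A = 0.8975 / sqrt(5)
u_A = 0.8975 / 2.236068
u_A = 0.4014

0.4014


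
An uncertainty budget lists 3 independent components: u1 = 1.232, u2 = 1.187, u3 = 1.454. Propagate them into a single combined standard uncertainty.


uc = sqrt(1.232^2 + 1.187^2 + 1.454^2)
uc = sqrt(5.040909)
uc = 2.2452

2.2452


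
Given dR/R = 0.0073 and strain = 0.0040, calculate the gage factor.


GF = (dR/R) / epsilon
= 0.0073 / 0.0040
= 1.8250

1.8250


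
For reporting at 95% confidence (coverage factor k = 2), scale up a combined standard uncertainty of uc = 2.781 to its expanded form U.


U = k * uc
U = 2 * 2.781
U = 5.5620

5.5620


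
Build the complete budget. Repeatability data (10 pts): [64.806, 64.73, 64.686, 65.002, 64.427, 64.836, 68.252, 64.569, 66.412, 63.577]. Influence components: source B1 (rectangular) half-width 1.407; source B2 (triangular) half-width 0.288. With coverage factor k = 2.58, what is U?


mean = (64.806 + 64.73 + 64.686 + 65.002 + 64.427 + 64.836 + 68.252 + 64.569 + 66.412 + 63.577) / 10 = 65.1297
s = sqrt(sum((x - mean)^2)/(n-1)) = 1.2985495
u_A = s / sqrt(n) = 1.2985495 / sqrt(10) = 0.41063741
u_B1 = 1.407 / sqrt(3) = 0.81233183
u_B2 = 0.288 / sqrt(6) = 0.11757551
uc = sqrt(0.41063741^2 + 0.81233183^2 + 0.11757551^2) = 0.91778542
U = k * uc = 2.58 * 0.91778542
U = 2.3679

2.3679


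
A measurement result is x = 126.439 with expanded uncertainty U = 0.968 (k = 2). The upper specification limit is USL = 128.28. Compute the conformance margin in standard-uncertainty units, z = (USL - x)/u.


u = U / k = 0.968 / 2 = 0.484
margin = |USL - x| = |128.28 - 126.439| = 1.841
z = margin / u = 1.841 / 0.484
z = 3.8037

3.8037


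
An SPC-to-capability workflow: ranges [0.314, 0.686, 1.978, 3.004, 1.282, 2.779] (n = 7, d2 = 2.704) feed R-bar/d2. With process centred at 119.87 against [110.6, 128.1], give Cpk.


R_bar = (0.314 + 0.686 + 1.978 + 3.004 + 1.282 + 2.779) / 6 = 1.6738333
sigma = R_bar / d2 = 1.6738333 / 2.704 = 0.61902119
Cp = (USL - LSL)/(6*sigma) = (128.1 - 110.6)/(6*0.61902119) = 4.7117
Cpu = (128.1 - 119.87)/(3*0.61902119) = 4.4317
Cpl = (119.87 - 110.6)/(3*0.61902119) = 4.9918
Cpk = min(Cpu, Cpl) = 4.4317

4.4317


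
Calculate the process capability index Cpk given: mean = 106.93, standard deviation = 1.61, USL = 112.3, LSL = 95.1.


Cpu = (USL - mean) / (3*sigma) = (112.3 - 106.93) / (3*1.61) = 1.1118
Cpl = (mean - LSL) / (3*sigma) = (106.93 - 95.1) / (3*1.61) = 2.4493
Cpk = min(Cpu, Cpl) = 1.1118

1.1118


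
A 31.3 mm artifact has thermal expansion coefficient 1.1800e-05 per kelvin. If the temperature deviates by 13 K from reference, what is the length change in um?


dL = L * alpha * dT
= 31.3 * 1.1800e-05 * 13
= 0.0048014 mm
dL_um = 0.0048014 * 1000 = 4.8014 um

4.8014


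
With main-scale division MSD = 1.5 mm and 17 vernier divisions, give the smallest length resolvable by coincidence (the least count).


LC = MSD / n_div
= 1.5 / 17
= 0.0882

0.0882


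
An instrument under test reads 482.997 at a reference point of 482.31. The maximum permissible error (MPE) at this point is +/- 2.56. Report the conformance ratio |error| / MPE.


e = indication - reference = 482.997 - 482.31 = 0.6870
|e| = 0.6870
ratio = |e| / MPE = 0.6870 / 2.56
ratio = 0.2684

0.2684


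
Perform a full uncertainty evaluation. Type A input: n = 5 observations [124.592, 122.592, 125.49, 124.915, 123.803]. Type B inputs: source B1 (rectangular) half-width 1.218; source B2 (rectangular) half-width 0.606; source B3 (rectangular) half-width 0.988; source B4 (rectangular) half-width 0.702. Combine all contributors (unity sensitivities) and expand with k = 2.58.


mean = (124.592 + 122.592 + 125.49 + 124.915 + 123.803) / 5 = 124.2784
s = sqrt(sum((x - mean)^2)/(n-1)) = 1.1226675
u_A = s / sqrt(n) = 1.1226675 / sqrt(5) = 0.50207217
u_B1 = 1.218 / sqrt(3) = 0.70321263
u_B2 = 0.606 / sqrt(3) = 0.34987426
u_B3 = 0.988 / sqrt(3) = 0.57042207
u_B4 = 0.702 / sqrt(3) = 0.40529989
uc = sqrt(0.50207217^2 + 0.70321263^2 + 0.34987426^2 + 0.57042207^2 + 0.40529989^2) = 1.1656096
U = k * uc = 2.58 * 1.1656096
U = 3.0073

3.0073


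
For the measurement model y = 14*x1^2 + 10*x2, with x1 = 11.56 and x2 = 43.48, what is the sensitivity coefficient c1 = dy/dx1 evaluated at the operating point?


y = 14*x1^2 + 10*x2
dy/dx1 = 2*14*x1
Evaluate at x1 = 11.56: c1 = 28 * 11.56
c1 = 323.6800

323.6800


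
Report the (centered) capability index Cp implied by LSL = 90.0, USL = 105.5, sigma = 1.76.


Cp = (USL - LSL) / (6 * sigma)
= (105.5 - 90.0) / (6 * 1.76)
= 15.5000 / 10.5600
= 1.4678

1.4678


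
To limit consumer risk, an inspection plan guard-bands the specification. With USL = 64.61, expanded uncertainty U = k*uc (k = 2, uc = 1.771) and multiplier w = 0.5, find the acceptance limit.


U = k * uc = 2 * 1.771 = 3.542
guard band g = w * U = 0.5 * 3.542 = 1.771
AL = USL - g = 64.61 - 1.771
AL = 62.8390

62.8390


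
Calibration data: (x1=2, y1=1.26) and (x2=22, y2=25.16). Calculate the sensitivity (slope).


slope = (y2 - y1) / (x2 - x1)
= (25.16 - 1.26) / (22 - 2)
= 23.9000 / 20
= 1.1950

1.1950


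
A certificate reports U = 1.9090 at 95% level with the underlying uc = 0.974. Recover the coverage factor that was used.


k = U / uc
k = 1.9090 / 0.974
k = 1.96

1.96


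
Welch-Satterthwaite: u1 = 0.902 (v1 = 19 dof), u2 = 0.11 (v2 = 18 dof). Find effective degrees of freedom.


uc = sqrt(u1^2 + u2^2) = sqrt(0.902^2 + 0.11^2) = 0.90868256
v_eff = uc^4 / (u1^4/v1 + u2^4/v2)
= 0.90868256^4 / (0.902^4/19 + 0.11^4/18)
= 0.68178709 / 0.034847685
v_eff = 19.5648

19.5648


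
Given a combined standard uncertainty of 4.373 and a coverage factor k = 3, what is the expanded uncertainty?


U = k * uc
U = 3 * 4.373
U = 13.1190

13.1190


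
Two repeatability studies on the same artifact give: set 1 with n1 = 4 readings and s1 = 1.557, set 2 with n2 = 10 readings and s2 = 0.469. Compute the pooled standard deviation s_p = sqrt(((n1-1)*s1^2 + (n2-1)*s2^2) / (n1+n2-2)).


s_p = sqrt(((n1-1)*s1^2 + (n2-1)*s2^2) / (n1+n2-2))
numerator = (4-1)*1.557^2 + (10-1)*0.469^2 = 7.272747 + 1.979649 = 9.252396
denominator = 4 + 10 - 2 = 12
s_p^2 = 9.252396 / 12 = 0.771033
s_p = sqrt(0.771033) = 0.8781

0.8781


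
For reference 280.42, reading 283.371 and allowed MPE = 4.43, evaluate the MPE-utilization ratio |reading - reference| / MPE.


e = indication - reference = 283.371 - 280.42 = 2.9510
|e| = 2.9510
ratio = |e| / MPE = 2.9510 / 4.43
ratio = 0.6661

0.6661


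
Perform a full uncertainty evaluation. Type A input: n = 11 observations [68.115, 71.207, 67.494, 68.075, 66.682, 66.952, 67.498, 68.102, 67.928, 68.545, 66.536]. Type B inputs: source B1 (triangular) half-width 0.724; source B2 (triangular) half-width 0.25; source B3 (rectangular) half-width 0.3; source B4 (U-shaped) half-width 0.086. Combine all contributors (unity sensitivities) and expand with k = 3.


mean = (68.115 + 71.207 + 67.494 + 68.075 + 66.682 + 66.952 + 67.498 + 68.102 + 67.928 + 68.545 + 66.536) / 11 = 67.92127273
s = sqrt(sum((x - mean)^2)/(n-1)) = 1.2662898
u_A = s / sqrt(n) = 1.2662898 / sqrt(11) = 0.38180074
u_B1 = 0.724 / sqrt(6) = 0.29557176
u_B2 = 0.25 / sqrt(6) = 0.10206207
u_B3 = 0.3 / sqrt(3) = 0.17320508
u_B4 = 0.086 / sqrt(2) = 0.060811183
uc = sqrt(0.38180074^2 + 0.29557176^2 + 0.10206207^2 + 0.17320508^2 + 0.060811183^2) = 0.52654452
U = k * uc = 3 * 0.52654452
U = 1.5796

1.5796


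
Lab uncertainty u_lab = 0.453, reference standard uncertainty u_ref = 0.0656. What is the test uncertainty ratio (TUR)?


TUR = u_lab / u_ref
= 0.453 / 0.0656
= 6.9055

6.9055


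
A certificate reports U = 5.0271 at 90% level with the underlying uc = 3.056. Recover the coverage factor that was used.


k = U / uc
k = 5.0271 / 3.056
k = 1.645

1.645


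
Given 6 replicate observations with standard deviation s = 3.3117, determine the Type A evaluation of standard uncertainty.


u_A = s / sqrt(n)
u_A = 3.3117 / sqrt(6)
u_A = 3.3117 / 2.4494897
u_A = 1.3520

1.3520


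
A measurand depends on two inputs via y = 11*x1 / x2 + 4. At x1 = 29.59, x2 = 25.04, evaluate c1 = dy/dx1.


y = 11*x1 / x2 + 4
dy/dx1 = 11/x2
Evaluate at x2 = 25.04: c1 = 11 / 25.04
c1 = 0.4393

0.4393


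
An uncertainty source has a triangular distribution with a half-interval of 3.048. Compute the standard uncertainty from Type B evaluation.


u_B = half_width / sqrt(6)
u_B = 3.048 / 2.4494897
u_B = 1.2443

1.2443


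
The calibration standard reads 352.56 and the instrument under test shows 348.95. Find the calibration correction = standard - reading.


Correction = standard - reading
= 352.56 - 348.95
= 3.6100

3.6100


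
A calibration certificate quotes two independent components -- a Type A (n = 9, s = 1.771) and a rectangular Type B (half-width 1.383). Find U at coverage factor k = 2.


u_A = s / sqrt(n) = 1.771 / sqrt(9) = 0.59033333
u_B = half_width / sqrt(3) = 1.383 / sqrt(3) = 0.79847542
uc = sqrt(u_A^2 + u_B^2) = sqrt(0.59033333^2 + 0.79847542^2) = 0.99300374
U = k * uc = 2 * 0.99300374
U = 1.9860

1.9860


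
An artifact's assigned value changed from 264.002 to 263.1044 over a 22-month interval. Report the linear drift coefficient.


rate = (v2 - v1) / months
= (263.1044 - 264.002) / 22
= -0.8976 / 22
= -0.0408

-0.0408


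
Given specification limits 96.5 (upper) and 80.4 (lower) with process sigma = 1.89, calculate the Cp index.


Cp = (USL - LSL) / (6 * sigma)
= (96.5 - 80.4) / (6 * 1.89)
= 16.1000 / 11.3400
= 1.4198

1.4198


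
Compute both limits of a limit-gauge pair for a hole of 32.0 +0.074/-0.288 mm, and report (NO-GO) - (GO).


GO = nominal - lower_tol (smallest hole = maximum material condition)
GO = 32.0 - 0.288 = 31.712
NO-GO = nominal + upper_tol (largest hole = least material condition)
NO-GO = 32.0 + 0.074 = 32.074
spread = NO-GO - GO = 32.074 - 31.712 = 0.3620

0.3620


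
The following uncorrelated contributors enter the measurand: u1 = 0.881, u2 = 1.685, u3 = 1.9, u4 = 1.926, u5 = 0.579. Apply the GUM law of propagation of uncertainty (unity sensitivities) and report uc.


uc = sqrt(0.881^2 + 1.685^2 + 1.9^2 + 1.926^2 + 0.579^2)
uc = sqrt(11.270103)
uc = 3.3571

3.3571


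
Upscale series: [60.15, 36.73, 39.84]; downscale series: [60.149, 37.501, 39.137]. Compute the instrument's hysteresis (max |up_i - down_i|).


|60.15 - 60.149| = 0.0010
|36.73 - 37.501| = 0.7710
|39.84 - 39.137| = 0.7030
hysteresis = max(diffs) = 0.7710

0.7710


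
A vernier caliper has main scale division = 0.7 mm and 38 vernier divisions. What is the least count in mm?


LC = MSD / n_div
= 0.7 / 38
= 0.0184

0.0184


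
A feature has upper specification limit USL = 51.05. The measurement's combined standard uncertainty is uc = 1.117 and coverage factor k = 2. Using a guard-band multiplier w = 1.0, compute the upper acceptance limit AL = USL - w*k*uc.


U = k * uc = 2 * 1.117 = 2.234
guard band g = w * U = 1.0 * 2.234 = 2.234
AL = USL - g = 51.05 - 2.234
AL = 48.8160

48.8160


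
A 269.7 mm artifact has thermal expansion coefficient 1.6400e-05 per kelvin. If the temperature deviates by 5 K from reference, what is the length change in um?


dL = L * alpha * dT
= 269.7 * 1.6400e-05 * 5
= 0.0221154 mm
dL_um = 0.0221154 * 1000 = 22.1154 um

22.1154


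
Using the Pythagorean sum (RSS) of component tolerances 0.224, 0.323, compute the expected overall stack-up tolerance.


RSS = sqrt(0.224^2 + 0.323^2)
= sqrt(0.154505)
= 0.3931

0.3931


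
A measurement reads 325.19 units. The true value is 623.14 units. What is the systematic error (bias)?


Systematic error = measured - true
= 325.19 - 623.14
= -297.9500

-297.9500


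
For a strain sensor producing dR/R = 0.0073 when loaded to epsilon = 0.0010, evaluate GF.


GF = (dR/R) / epsilon
= 0.0073 / 0.0010
= 7.3000

7.3000


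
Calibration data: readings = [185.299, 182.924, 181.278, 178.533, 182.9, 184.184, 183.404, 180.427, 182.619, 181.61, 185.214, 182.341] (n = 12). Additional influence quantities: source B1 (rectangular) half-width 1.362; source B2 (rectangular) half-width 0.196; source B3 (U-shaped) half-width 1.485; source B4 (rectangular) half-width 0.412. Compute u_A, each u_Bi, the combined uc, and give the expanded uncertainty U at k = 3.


mean = (185.299 + 182.924 + 181.278 + 178.533 + 182.9 + 184.184 + 183.404 + 180.427 + 182.619 + 181.61 + 185.214 + 182.341) / 12 = 182.5610833
s = sqrt(sum((x - mean)^2)/(n-1)) = 1.9425268
u_A = s / sqrt(n) = 1.9425268 / sqrt(12) = 0.56075919
u_B1 = 1.362 / sqrt(3) = 0.78635107
u_B2 = 0.196 / sqrt(3) = 0.11316065
u_B3 = 1.485 / sqrt(2) = 1.0500536
u_B4 = 0.412 / sqrt(3) = 0.23786831
uc = sqrt(0.56075919^2 + 0.78635107^2 + 0.11316065^2 + 1.0500536^2 + 0.23786831^2) = 1.4507922
U = k * uc = 3 * 1.4507922
U = 4.3524

4.3524


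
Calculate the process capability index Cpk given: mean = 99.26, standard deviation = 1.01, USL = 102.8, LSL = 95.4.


Cpu = (USL - mean) / (3*sigma) = (102.8 - 99.26) / (3*1.01) = 1.1683
Cpl = (mean - LSL) / (3*sigma) = (99.26 - 95.4) / (3*1.01) = 1.2739
Cpk = min(Cpu, Cpl) = 1.1683

1.1683


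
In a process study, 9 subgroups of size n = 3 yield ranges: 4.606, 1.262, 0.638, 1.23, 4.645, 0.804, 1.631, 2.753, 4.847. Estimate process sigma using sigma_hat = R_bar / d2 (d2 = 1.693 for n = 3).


R_bar = (4.606 + 1.262 + 0.638 + 1.23 + 4.645 + 0.804 + 1.631 + 2.753 + 4.847) / 9
R_bar = 22.416 / 9 = 2.4906667
sigma_hat = R_bar / d2 = 2.4906667 / 1.693 = 1.4712

1.4712


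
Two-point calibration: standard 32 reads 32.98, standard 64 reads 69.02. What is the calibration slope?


slope = (y2 - y1) / (x2 - x1)
= (69.02 - 32.98) / (64 - 32)
= 36.0400 / 32
= 1.1262

1.1262


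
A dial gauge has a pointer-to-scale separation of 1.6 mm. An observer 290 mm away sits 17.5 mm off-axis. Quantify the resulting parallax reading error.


error = h * offset / d
= 1.6 * 17.5 / 290
= 0.0966

0.0966


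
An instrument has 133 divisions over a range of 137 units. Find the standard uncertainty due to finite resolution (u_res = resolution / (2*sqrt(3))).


resolution = range / divisions
resolution = 137 / 133 = 1.0300752
u_res = resolution / (2*sqrt(3))
u_res = 1.0300752 / 3.4641016
u_res = 0.2974

0.2974


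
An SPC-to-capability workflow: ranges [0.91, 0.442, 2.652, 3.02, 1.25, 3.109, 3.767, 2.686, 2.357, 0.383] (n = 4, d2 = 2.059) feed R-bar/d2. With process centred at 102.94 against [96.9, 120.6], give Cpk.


R_bar = (0.91 + 0.442 + 2.652 + 3.02 + 1.25 + 3.109 + 3.767 + 2.686 + 2.357 + 0.383) / 10 = 2.0576
sigma = R_bar / d2 = 2.0576 / 2.059 = 0.99932006
Cp = (USL - LSL)/(6*sigma) = (120.6 - 96.9)/(6*0.99932006) = 3.9527
Cpu = (120.6 - 102.94)/(3*0.99932006) = 5.8907
Cpl = (102.94 - 96.9)/(3*0.99932006) = 2.0147
Cpk = min(Cpu, Cpl) = 2.0147

2.0147


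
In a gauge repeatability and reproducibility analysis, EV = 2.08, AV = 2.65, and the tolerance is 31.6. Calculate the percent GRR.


GRR = sqrt(EV^2 + AV^2) = sqrt(2.08^2 + 2.65^2) = 3.3688128
%GRR = GRR / tol * 100 = 3.3688128 / 31.6 * 100
%GRR = 10.6608

10.6608


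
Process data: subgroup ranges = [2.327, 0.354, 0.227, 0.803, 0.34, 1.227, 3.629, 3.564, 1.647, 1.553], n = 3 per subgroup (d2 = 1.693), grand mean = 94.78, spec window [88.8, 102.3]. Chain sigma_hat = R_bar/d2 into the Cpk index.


R_bar = (2.327 + 0.354 + 0.227 + 0.803 + 0.34 + 1.227 + 3.629 + 3.564 + 1.647 + 1.553) / 10 = 1.5671
sigma = R_bar / d2 = 1.5671 / 1.693 = 0.92563497
Cp = (USL - LSL)/(6*sigma) = (102.3 - 88.8)/(6*0.92563497) = 2.4308
Cpu = (102.3 - 94.78)/(3*0.92563497) = 2.7081
Cpl = (94.78 - 88.8)/(3*0.92563497) = 2.1535
Cpk = min(Cpu, Cpl) = 2.1535

2.1535


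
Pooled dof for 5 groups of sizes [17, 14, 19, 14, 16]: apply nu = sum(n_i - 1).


nu = sum_i (n_i - 1)
nu = ((17 - 1) + (14 - 1) + (19 - 1) + (14 - 1) + (16 - 1))
nu = 16 + 13 + 18 + 13 + 15
nu = 75

75


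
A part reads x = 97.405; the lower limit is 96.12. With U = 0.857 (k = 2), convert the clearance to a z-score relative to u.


u = U / k = 0.857 / 2 = 0.4285
margin = |LSL - x| = |96.12 - 97.405| = 1.285
z = margin / u = 1.285 / 0.4285
z = 2.9988

2.9988


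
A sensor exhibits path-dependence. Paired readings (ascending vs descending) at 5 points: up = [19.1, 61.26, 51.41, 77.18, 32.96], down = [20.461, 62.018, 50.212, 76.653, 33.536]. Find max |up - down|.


|19.1 - 20.461| = 1.3610
|61.26 - 62.018| = 0.7580
|51.41 - 50.212| = 1.1980
|77.18 - 76.653| = 0.5270
|32.96 - 33.536| = 0.5760
hysteresis = max(diffs) = 1.3610

1.3610


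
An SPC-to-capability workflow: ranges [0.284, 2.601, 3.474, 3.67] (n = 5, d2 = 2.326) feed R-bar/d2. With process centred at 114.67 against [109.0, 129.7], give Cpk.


R_bar = (0.284 + 2.601 + 3.474 + 3.67) / 4 = 2.50725
sigma = R_bar / d2 = 2.50725 / 2.326 = 1.0779235
Cp = (USL - LSL)/(6*sigma) = (129.7 - 109.0)/(6*1.0779235) = 3.2006
Cpu = (129.7 - 114.67)/(3*1.0779235) = 4.6478
Cpl = (114.67 - 109.0)/(3*1.0779235) = 1.7534
Cpk = min(Cpu, Cpl) = 1.7534

1.7534


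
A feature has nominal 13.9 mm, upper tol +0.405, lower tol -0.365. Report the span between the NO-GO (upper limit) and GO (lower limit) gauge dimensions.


GO = nominal - lower_tol (smallest hole = maximum material condition)
GO = 13.9 - 0.365 = 13.535
NO-GO = nominal + upper_tol (largest hole = least material condition)
NO-GO = 13.9 + 0.405 = 14.305
spread = NO-GO - GO = 14.305 - 13.535 = 0.7700

0.7700


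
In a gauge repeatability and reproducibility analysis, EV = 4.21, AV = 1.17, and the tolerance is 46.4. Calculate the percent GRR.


GRR = sqrt(EV^2 + AV^2) = sqrt(4.21^2 + 1.17^2) = 4.3695538
%GRR = GRR / tol * 100 = 4.3695538 / 46.4 * 100
%GRR = 9.4171

9.4171


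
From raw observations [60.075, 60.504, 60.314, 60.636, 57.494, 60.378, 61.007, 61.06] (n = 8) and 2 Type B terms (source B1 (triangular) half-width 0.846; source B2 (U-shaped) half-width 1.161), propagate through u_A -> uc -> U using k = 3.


mean = (60.075 + 60.504 + 60.314 + 60.636 + 57.494 + 60.378 + 61.007 + 61.06) / 8 = 60.1835
s = sqrt(sum((x - mean)^2)/(n-1)) = 1.1372852
u_A = s / sqrt(n) = 1.1372852 / sqrt(8) = 0.40209104
u_B1 = 0.846 / sqrt(6) = 0.34537805
u_B2 = 1.161 / sqrt(2) = 0.82095097
uc = sqrt(0.40209104^2 + 0.34537805^2 + 0.82095097^2) = 0.97720197
U = k * uc = 3 * 0.97720197
U = 2.9316

2.9316


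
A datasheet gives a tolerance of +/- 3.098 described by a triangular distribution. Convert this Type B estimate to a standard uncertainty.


u_B = half_width / sqrt(6)
u_B = 3.098 / 2.4494897
u_B = 1.2648

1.2648


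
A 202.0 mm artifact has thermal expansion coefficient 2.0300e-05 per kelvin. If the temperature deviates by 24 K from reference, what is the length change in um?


dL = L * alpha * dT
= 202.0 * 2.0300e-05 * 24
= 0.0984144 mm
dL_um = 0.0984144 * 1000 = 98.4144 um

98.4144


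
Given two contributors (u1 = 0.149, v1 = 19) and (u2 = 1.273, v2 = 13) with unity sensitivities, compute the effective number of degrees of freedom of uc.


uc = sqrt(u1^2 + u2^2) = sqrt(0.149^2 + 1.273^2) = 1.2816903
v_eff = uc^4 / (u1^4/v1 + u2^4/v2)
= 1.2816903^4 / (0.149^4/19 + 1.273^4/13)
= 2.6985619 / 0.20203473
v_eff = 13.3569

13.3569


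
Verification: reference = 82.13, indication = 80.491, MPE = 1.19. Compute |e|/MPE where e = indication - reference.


e = indication - reference = 80.491 - 82.13 = -1.6390
|e| = 1.6390
ratio = |e| / MPE = 1.6390 / 1.19
ratio = 1.3773

1.3773


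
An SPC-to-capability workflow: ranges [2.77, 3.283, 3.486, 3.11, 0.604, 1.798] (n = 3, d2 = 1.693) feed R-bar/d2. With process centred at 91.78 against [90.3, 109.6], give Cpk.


R_bar = (2.77 + 3.283 + 3.486 + 3.11 + 0.604 + 1.798) / 6 = 2.5085
sigma = R_bar / d2 = 2.5085 / 1.693 = 1.4816893
Cp = (USL - LSL)/(6*sigma) = (109.6 - 90.3)/(6*1.4816893) = 2.1709
Cpu = (109.6 - 91.78)/(3*1.4816893) = 4.0089
Cpl = (91.78 - 90.3)/(3*1.4816893) = 0.3330
Cpk = min(Cpu, Cpl) = 0.3330

0.3330


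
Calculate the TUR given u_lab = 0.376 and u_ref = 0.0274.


TUR = u_lab / u_ref
= 0.376 / 0.0274
= 13.7226

13.7226


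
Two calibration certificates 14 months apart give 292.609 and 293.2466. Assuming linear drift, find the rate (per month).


rate = (v2 - v1) / months
= (293.2466 - 292.609) / 14
= 0.6376 / 14
= 0.0455

0.0455


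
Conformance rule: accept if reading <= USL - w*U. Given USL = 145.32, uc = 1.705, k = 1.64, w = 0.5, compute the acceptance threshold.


U = k * uc = 1.64 * 1.705 = 2.7962
guard band g = w * U = 0.5 * 2.7962 = 1.3981
AL = USL - g = 145.32 - 1.3981
AL = 143.9219

143.9219


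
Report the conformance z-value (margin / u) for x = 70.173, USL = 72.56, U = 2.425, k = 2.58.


u = U / k = 2.425 / 2.58 = 0.93992248
margin = |USL - x| = |72.56 - 70.173| = 2.387
z = margin / u = 2.387 / 0.93992248
z = 2.5396

2.5396


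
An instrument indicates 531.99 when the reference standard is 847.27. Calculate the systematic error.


Systematic error = measured - true
= 531.99 - 847.27
= -315.2800

-315.2800


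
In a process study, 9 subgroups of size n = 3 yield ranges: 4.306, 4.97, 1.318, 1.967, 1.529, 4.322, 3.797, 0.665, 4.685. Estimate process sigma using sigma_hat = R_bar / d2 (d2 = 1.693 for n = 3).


R_bar = (4.306 + 4.97 + 1.318 + 1.967 + 1.529 + 4.322 + 3.797 + 0.665 + 4.685) / 9
R_bar = 27.559 / 9 = 3.0621111
sigma_hat = R_bar / d2 = 3.0621111 / 1.693 = 1.8087

1.8087


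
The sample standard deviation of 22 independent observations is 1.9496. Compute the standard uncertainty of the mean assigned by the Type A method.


u_A = s / sqrt(n)
u_A = 1.9496 / sqrt(22)
u_A = 1.9496 / 4.6904158
u_A = 0.4157

0.4157


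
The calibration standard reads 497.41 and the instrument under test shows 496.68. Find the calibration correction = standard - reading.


Correction = standard - reading
= 497.41 - 496.68
= 0.7300

0.7300


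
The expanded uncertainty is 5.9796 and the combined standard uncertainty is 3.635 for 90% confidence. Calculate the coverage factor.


k = U / uc
k = 5.9796 / 3.635
k = 1.645

1.645


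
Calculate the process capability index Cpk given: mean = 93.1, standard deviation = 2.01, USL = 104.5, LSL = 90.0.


Cpu = (USL - mean) / (3*sigma) = (104.5 - 93.1) / (3*2.01) = 1.8905
Cpl = (mean - LSL) / (3*sigma) = (93.1 - 90.0) / (3*2.01) = 0.5141
Cpk = min(Cpu, Cpl) = 0.5141

0.5141


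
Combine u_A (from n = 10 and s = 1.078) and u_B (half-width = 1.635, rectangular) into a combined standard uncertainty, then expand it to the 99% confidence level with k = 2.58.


u_A = s / sqrt(n) = 1.078 / sqrt(10) = 0.34089353
u_B = half_width / sqrt(3) = 1.635 / sqrt(3) = 0.94396769
uc = sqrt(u_A^2 + u_B^2) = sqrt(0.34089353^2 + 0.94396769^2) = 1.0036351
U = k * uc = 2.58 * 1.0036351
U = 2.5894

2.5894
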